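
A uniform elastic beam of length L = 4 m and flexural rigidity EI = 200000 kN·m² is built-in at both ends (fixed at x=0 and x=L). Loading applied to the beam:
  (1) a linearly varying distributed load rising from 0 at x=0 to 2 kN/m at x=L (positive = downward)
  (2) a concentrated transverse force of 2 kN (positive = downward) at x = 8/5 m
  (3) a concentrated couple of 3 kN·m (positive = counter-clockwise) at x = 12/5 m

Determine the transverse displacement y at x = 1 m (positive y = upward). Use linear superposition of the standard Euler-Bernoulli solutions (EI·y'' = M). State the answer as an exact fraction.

Load 1 — triangular load w₀=2 kN/m (0→w₀ over full span):
  y_1 = -w₀x²(L-x)²(x+2L)/(120LEI) = -2·1²·(4-1)²·(1+2·4)/(120·4·200000) = -27/16000000 m
Load 2 — point force P=2 kN at a=8/5 m (b=L-a=12/5):
  y_2 = -Pb²x²(3aL-(3a+b)x)/(6L³EI)  [x≤a] = -2·(12/5)²·1²·(3·(8/5)·4-(3·(8/5)+(12/5))·1)/(6·4³·200000) = -9/5000000 m
Load 3 — applied couple M₀=3 kN·m at a=12/5 m (b=L-a=8/5):
  y_3 = (R_Ax³/6 - M_Ax²/2)/EI  [x≤a] with R_A=27/25, M_A=24/25 = ((27/25)·1³/6 - (24/25)·1²/2)/200000 = -3/2000000 m
Superposition: y = Σ y_i = -399/80000000 m ≈ -0.000005 m

y(1) = -399/80000000 m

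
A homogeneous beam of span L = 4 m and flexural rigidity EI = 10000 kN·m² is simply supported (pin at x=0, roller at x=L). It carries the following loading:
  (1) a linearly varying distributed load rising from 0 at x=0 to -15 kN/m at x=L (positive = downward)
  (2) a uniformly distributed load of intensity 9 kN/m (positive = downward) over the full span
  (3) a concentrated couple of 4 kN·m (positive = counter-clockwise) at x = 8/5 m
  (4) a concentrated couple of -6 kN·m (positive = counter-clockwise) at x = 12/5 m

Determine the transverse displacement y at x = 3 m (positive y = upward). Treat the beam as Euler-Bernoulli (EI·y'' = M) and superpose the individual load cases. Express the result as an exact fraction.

Load 1 — triangular load w₀=-15 kN/m (0→w₀ over full span):
  y_1 = -w₀x(7L⁴-10L²x²+3x⁴)/(360LEI) = -(-15)·3·(7·4⁴-10·4²·3²+3·3⁴)/(360·4·10000) = 119/64000 m
Load 2 — uniform load w=9 kN/m over full span:
  y_2 = -wx(L³-2Lx²+x³)/(24EI) = -9·3·(4³-2·4·3²+3³)/(24·10000) = -171/80000 m
Load 3 — applied couple M₀=4 kN·m at a=8/5 m (b=L-a=12/5):
  y_3 = (M₀x³/(6L)-M₀(x-a)²/2+C₁x)/EI  [x>a] with C₁=M₀(3b²-L²)/(6L)=16/75 = (4·3³/(6·4)-4·(3-(8/5))²/2+(16/75)·3)/10000 = 61/500000 m
Load 4 — applied couple M₀=-6 kN·m at a=12/5 m (b=L-a=8/5):
  y_4 = (M₀x³/(6L)-M₀(x-a)²/2+C₁x)/EI  [x>a] with C₁=M₀(3b²-L²)/(6L)=52/25 = ((-6)·3³/(6·4)-(-6)·(3-(12/5))²/2+(52/25)·3)/10000 = 57/1000000 m
Superposition: y = Σ y_i = -793/8000000 m ≈ -0.000099 m

y(3) = -793/8000000 m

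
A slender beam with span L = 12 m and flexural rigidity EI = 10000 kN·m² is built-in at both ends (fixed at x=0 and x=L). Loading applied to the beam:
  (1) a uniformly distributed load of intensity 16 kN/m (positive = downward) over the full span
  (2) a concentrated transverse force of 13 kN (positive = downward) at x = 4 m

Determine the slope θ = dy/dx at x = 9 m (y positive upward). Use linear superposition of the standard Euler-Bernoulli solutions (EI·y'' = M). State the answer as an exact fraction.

θ(9) = 471/20000 rad

Load 1 — uniform load w=16 kN/m over full span:
  θ_1 = -wx(L-x)(L-2x)/(12EI) = -16·9·(12-9)·(12-2·9)/(12·10000) = 27/1250 rad
Load 2 — point force P=13 kN at a=4 m (b=L-a=8):
  θ_2 = Pa²(L-x)(2bL-(3b+a)(L-x))/(2L³EI)  [x>a] = 13·4²·(12-9)·(2·8·12-(3·8+4)·(12-9))/(2·12³·10000) = 39/20000 rad
Superposition: θ = Σ θ_i = 471/20000 rad ≈ 0.023550 rad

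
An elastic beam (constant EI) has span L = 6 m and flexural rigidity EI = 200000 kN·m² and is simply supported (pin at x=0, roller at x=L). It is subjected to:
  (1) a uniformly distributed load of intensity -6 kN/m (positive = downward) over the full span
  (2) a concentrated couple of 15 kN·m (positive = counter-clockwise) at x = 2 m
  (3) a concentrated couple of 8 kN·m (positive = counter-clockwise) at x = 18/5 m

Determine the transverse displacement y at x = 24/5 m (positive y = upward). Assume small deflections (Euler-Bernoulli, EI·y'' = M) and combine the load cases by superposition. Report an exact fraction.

Load 1 — uniform load w=-6 kN/m over full span:
  y_1 = -wx(L³-2Lx²+x³)/(24EI) = -(-6)·(24/5)·(6³-2·6·(24/5)²+(24/5)³)/(24·200000) = 2349/7812500 m
Load 2 — applied couple M₀=15 kN·m at a=2 m (b=L-a=4):
  y_2 = (M₀x³/(6L)-M₀(x-a)²/2+C₁x)/EI  [x>a] with C₁=M₀(3b²-L²)/(6L)=5 = (15·(24/5)³/(6·6)-15·((24/5)-2)²/2+5·(24/5))/200000 = 141/2500000 m
Load 3 — applied couple M₀=8 kN·m at a=18/5 m (b=L-a=12/5):
  y_3 = (M₀x³/(6L)-M₀(x-a)²/2+C₁x)/EI  [x>a] with C₁=M₀(3b²-L²)/(6L)=-104/25 = (8·(24/5)³/(6·6)-8·((24/5)-(18/5))²/2+(-104/25)·(24/5))/200000 = -9/1562500 m
Superposition: y = Σ y_i = 21957/62500000 m ≈ 0.000351 m

y(24/5) = 21957/62500000 m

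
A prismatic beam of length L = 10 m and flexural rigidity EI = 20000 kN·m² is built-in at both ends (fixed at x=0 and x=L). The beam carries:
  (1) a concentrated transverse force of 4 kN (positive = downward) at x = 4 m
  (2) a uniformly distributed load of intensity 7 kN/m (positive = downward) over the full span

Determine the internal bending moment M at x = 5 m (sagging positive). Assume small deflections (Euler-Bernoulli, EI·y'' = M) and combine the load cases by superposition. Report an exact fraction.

M(5) = 971/30 kN·m

Load 1 — point force P=4 kN at a=4 m (b=L-a=6):
  M_1 = Pa²(a+3b)(L-x)/L³ - Pa²b/L²  [x>a] = 4·4²·(4+3·6)·(10-5)/10³ - 4·4²·6/10² = 16/5 kN·m
Load 2 — uniform load w=7 kN/m over full span:
  M_2 = wLx/2 - wL²/12 - wx²/2 = 7·10·5/2 - 7·10²/12 - 7·5²/2 = 175/6 kN·m
Superposition: M = Σ M_i = 971/30 kN·m ≈ 32.366667 kN·m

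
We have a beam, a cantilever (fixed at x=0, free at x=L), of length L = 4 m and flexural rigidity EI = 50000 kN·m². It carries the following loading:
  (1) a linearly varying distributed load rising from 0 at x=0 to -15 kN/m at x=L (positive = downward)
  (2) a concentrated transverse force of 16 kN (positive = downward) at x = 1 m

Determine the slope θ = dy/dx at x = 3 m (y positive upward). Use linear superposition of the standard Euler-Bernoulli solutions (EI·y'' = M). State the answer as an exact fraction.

θ(3) = 3509/1600000 rad

Load 1 — triangular load w₀=-15 kN/m (0→w₀ over full span):
  θ_1 = (w₀Lx²/4-w₀L²x/3-w₀x⁴/(24L))/EI = ((-15)·4·3²/4-(-15)·4²·3/3-(-15)·3⁴/(24·4))/50000 = 753/320000 rad
Load 2 — point force P=16 kN at a=1 m (b=L-a=3):
  θ_2 = -Pa²/(2EI)  [x>a] = -16·1²/(2·50000) = -1/6250 rad
Superposition: θ = Σ θ_i = 3509/1600000 rad ≈ 0.002193 rad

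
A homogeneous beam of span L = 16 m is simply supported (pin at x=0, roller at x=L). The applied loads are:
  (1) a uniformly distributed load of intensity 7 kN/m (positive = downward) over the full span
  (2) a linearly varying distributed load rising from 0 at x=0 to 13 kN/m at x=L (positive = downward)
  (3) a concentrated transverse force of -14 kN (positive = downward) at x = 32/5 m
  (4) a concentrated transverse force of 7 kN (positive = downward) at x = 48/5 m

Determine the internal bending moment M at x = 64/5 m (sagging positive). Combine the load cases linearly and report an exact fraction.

M(64/5) = 37328/125 kN·m

Load 1 — uniform load w=7 kN/m over full span:
  M_1 = wx(L-x)/2 = 7·(64/5)·(16-(64/5))/2 = 3584/25 kN·m
Load 2 — triangular load w₀=13 kN/m (0→w₀ over full span):
  M_2 = w₀Lx/6 - w₀x³/(6L) = 13·16·(64/5)/6 - 13·(64/5)³/(6·16) = 19968/125 kN·m
Load 3 — point force P=-14 kN at a=32/5 m (b=L-a=48/5):
  M_3 = Pa(L-x)/L  [x>a] = (-14)·(32/5)·(16-(64/5))/16 = -448/25 kN·m
Load 4 — point force P=7 kN at a=48/5 m (b=L-a=32/5):
  M_4 = Pa(L-x)/L  [x>a] = 7·(48/5)·(16-(64/5))/16 = 336/25 kN·m
Superposition: M = Σ M_i = 37328/125 kN·m ≈ 298.624000 kN·m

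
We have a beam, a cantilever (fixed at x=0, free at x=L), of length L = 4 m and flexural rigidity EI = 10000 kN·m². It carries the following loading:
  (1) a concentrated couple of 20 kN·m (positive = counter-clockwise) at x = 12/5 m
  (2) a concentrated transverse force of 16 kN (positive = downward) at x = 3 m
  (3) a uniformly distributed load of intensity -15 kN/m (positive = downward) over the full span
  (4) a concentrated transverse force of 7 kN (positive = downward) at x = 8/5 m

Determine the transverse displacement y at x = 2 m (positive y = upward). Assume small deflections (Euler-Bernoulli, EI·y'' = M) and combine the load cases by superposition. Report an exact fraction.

Load 1 — applied couple M₀=20 kN·m at a=12/5 m (b=L-a=8/5):
  y_1 = M₀x²/(2EI)  [x≤a] = 20·2²/(2·10000) = 1/250 m
Load 2 — point force P=16 kN at a=3 m (b=L-a=1):
  y_2 = -Px²(3a-x)/(6EI)  [x≤a] = -16·2²·(3·3-2)/(6·10000) = -14/1875 m
Load 3 — uniform load w=-15 kN/m over full span:
  y_3 = -wx²(x²-4Lx+6L²)/(24EI) = -(-15)·2²·(2²-4·4·2+6·4²)/(24·10000) = 17/1000 m
Load 4 — point force P=7 kN at a=8/5 m (b=L-a=12/5):
  y_4 = -Pa²(3x-a)/(6EI)  [x>a] = -7·(8/5)²·(3·2-(8/5))/(6·10000) = -308/234375 m
Superposition: y = Σ y_i = 7637/625000 m ≈ 0.012219 m

y(2) = 7637/625000 m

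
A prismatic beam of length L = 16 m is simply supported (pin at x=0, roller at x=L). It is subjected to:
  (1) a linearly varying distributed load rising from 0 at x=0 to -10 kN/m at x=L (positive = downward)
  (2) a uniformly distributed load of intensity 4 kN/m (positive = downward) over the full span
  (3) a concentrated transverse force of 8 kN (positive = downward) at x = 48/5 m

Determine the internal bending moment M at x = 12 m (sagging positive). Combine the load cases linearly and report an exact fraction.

Load 1 — triangular load w₀=-10 kN/m (0→w₀ over full span):
  M_1 = w₀Lx/6 - w₀x³/(6L) = (-10)·16·12/6 - (-10)·12³/(6·16) = -140 kN·m
Load 2 — uniform load w=4 kN/m over full span:
  M_2 = wx(L-x)/2 = 4·12·(16-12)/2 = 96 kN·m
Load 3 — point force P=8 kN at a=48/5 m (b=L-a=32/5):
  M_3 = Pa(L-x)/L  [x>a] = 8·(48/5)·(16-12)/16 = 96/5 kN·m
Superposition: M = Σ M_i = -124/5 kN·m ≈ -24.800000 kN·m

M(12) = -124/5 kN·m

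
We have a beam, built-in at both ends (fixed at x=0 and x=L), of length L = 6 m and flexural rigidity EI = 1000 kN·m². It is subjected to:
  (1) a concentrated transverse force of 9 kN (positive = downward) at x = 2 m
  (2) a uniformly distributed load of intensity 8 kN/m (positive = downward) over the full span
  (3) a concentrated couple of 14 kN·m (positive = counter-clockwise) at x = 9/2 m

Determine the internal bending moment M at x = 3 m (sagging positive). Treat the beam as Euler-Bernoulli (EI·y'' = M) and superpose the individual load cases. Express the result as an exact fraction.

Load 1 — point force P=9 kN at a=2 m (b=L-a=4):
  M_1 = Pa²(a+3b)(L-x)/L³ - Pa²b/L²  [x>a] = 9·2²·(2+3·4)·(6-3)/6³ - 9·2²·4/6² = 3 kN·m
Load 2 — uniform load w=8 kN/m over full span:
  M_2 = wLx/2 - wL²/12 - wx²/2 = 8·6·3/2 - 8·6²/12 - 8·3²/2 = 12 kN·m
Load 3 — applied couple M₀=14 kN·m at a=9/2 m (b=L-a=3/2):
  M_3 = R_Ax - M_A  [x≤a] with R_A=21/8, M_A=35/8 = (21/8)·3 - (35/8) = 7/2 kN·m
Superposition: M = Σ M_i = 37/2 kN·m ≈ 18.500000 kN·m

M(3) = 37/2 kN·m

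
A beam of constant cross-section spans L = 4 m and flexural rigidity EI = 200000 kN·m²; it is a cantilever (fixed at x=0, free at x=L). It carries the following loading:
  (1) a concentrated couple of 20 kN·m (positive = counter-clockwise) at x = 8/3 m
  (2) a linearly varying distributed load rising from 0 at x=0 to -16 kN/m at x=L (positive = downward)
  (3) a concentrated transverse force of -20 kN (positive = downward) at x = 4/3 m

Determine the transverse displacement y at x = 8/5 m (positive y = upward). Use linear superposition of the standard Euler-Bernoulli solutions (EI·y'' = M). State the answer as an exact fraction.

y(8/5) = 2647412/3955078125 m

Load 1 — applied couple M₀=20 kN·m at a=8/3 m (b=L-a=4/3):
  y_1 = M₀x²/(2EI)  [x≤a] = 20·(8/5)²/(2·200000) = 2/15625 m
Load 2 — triangular load w₀=-16 kN/m (0→w₀ over full span):
  y_2 = (w₀Lx³/12-w₀L²x²/6-w₀x⁵/(120L))/EI = ((-16)·4·(8/5)³/12-(-16)·4²·(8/5)²/6-(-16)·(8/5)⁵/(120·4))/200000 = 64256/146484375 m
Load 3 — point force P=-20 kN at a=4/3 m (b=L-a=8/3):
  y_3 = -Pa²(3x-a)/(6EI)  [x>a] = -(-20)·(4/3)²·(3·(8/5)-(4/3))/(6·200000) = 26/253125 m
Superposition: y = Σ y_i = 2647412/3955078125 m ≈ 0.000669 m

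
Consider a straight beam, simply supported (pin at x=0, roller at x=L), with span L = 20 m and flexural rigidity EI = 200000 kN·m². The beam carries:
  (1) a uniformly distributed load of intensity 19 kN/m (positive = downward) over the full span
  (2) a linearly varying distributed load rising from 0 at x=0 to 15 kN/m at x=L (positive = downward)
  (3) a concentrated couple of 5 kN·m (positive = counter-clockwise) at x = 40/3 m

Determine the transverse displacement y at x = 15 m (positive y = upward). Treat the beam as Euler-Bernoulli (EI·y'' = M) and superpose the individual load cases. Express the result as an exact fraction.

y(15) = -91831/460800 m

Load 1 — uniform load w=19 kN/m over full span:
  y_1 = -wx(L³-2Lx²+x³)/(24EI) = -19·15·(20³-2·20·15²+15³)/(24·200000) = -361/2560 m
Load 2 — triangular load w₀=15 kN/m (0→w₀ over full span):
  y_2 = -w₀x(7L⁴-10L²x²+3x⁴)/(360LEI) = -15·15·(7·20⁴-10·20²·15²+3·15⁴)/(360·20·200000) = -119/2048 m
Load 3 — applied couple M₀=5 kN·m at a=40/3 m (b=L-a=20/3):
  y_3 = (M₀x³/(6L)-M₀(x-a)²/2+C₁x)/EI  [x>a] with C₁=M₀(3b²-L²)/(6L)=-100/9 = (5·15³/(6·20)-5·(15-(40/3))²/2+(-100/9)·15)/200000 = -19/115200 m
Superposition: y = Σ y_i = -91831/460800 m ≈ -0.199286 m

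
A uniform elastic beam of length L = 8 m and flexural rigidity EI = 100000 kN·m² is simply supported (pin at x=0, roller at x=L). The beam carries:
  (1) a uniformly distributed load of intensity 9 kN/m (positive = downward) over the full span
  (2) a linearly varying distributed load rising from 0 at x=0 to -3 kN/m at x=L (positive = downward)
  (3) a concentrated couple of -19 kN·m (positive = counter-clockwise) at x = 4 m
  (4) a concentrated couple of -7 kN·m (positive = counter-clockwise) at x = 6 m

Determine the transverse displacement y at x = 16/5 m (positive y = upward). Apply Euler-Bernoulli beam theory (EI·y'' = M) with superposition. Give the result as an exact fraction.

Load 1 — uniform load w=9 kN/m over full span:
  y_1 = -wx(L³-2Lx²+x³)/(24EI) = -9·(16/5)·(8³-2·8·(16/5)²+(16/5)³)/(24·100000) = -8928/1953125 m
Load 2 — triangular load w₀=-3 kN/m (0→w₀ over full span):
  y_2 = -w₀x(7L⁴-10L²x²+3x⁴)/(360LEI) = -(-3)·(16/5)·(7·8⁴-10·8²·(16/5)²+3·(16/5)⁴)/(360·8·100000) = 36512/48828125 m
Load 3 — applied couple M₀=-19 kN·m at a=4 m (b=L-a=4):
  y_3 = (M₀x³/(6L)+C₁x)/EI  [x≤a] with C₁=M₀(3b²-L²)/(6L)=19/3 = ((-19)·(16/5)³/(6·8)+(19/3)·(16/5))/100000 = 57/781250 m
Load 4 — applied couple M₀=-7 kN·m at a=6 m (b=L-a=2):
  y_4 = (M₀x³/(6L)+C₁x)/EI  [x≤a] with C₁=M₀(3b²-L²)/(6L)=91/12 = ((-7)·(16/5)³/(6·8)+(91/12)·(16/5))/100000 = 609/3125000 m
Superposition: y = Σ y_i = -1388879/390625000 m ≈ -0.003556 m

y(16/5) = -1388879/390625000 m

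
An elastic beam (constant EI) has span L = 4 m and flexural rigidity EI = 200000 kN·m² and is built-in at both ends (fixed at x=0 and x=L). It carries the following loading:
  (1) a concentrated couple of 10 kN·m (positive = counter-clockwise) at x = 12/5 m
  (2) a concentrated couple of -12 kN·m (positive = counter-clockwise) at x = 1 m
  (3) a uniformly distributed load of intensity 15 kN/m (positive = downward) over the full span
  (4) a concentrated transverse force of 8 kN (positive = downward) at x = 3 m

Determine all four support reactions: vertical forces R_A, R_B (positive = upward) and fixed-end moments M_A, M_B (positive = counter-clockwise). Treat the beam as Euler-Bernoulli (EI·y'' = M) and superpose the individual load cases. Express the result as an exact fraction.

Load 1 — applied couple M₀=10 kN·m at a=12/5 m (b=L-a=8/5):
  R_A = 6M₀ab/L³ = 6·10·(12/5)·(8/5)/4³ = 18/5 kN
  M_A = M₀b(2a-b)/L² = 10·(8/5)·(2·(12/5)-(8/5))/4² = 16/5 kN·m
  R_B = -6M₀ab/L³ = -6·10·(12/5)·(8/5)/4³ = -18/5 kN
  M_B = M₀a(2b-a)/L² = 10·(12/5)·(2·(8/5)-(12/5))/4² = 6/5 kN·m
Load 2 — applied couple M₀=-12 kN·m at a=1 m (b=L-a=3):
  R_A = 6M₀ab/L³ = 6·(-12)·1·3/4³ = -27/8 kN
  M_A = M₀b(2a-b)/L² = (-12)·3·(2·1-3)/4² = 9/4 kN·m
  R_B = -6M₀ab/L³ = -6·(-12)·1·3/4³ = 27/8 kN
  M_B = M₀a(2b-a)/L² = (-12)·1·(2·3-1)/4² = -15/4 kN·m
Load 3 — uniform load w=15 kN/m over full span:
  R_A = wL/2 = 15·4/2 = 30 kN
  M_A = wL²/12 = 15·4²/12 = 20 kN·m
  R_B = wL/2 = 15·4/2 = 30 kN
  M_B = -wL²/12 = -15·4²/12 = -20 kN·m
Load 4 — point force P=8 kN at a=3 m (b=L-a=1):
  R_A = Pb²(3a+b)/L³ = 8·1²·(3·3+1)/4³ = 5/4 kN
  M_A = Pab²/L² = 8·3·1²/4² = 3/2 kN·m
  R_B = Pa²(a+3b)/L³ = 8·3²·(3+3·1)/4³ = 27/4 kN
  M_B = -Pa²b/L² = -8·3²·1/4² = -9/2 kN·m
Superposition: R_A = 1259/40 kN, M_A = 539/20 kN·m, R_B = 1461/40 kN, M_B = -541/20 kN·m

R_A = 1259/40 kN, M_A = 539/20 kN·m, R_B = 1461/40 kN, M_B = -541/20 kN·m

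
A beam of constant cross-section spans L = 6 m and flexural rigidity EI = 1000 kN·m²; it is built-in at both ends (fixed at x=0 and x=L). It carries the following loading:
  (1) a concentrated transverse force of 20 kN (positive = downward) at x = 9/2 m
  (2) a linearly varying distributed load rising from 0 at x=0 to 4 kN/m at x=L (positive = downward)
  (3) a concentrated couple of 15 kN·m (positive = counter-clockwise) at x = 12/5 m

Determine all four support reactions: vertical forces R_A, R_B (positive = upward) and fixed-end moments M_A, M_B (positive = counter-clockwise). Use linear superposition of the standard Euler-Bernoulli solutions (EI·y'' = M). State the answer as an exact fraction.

Load 1 — point force P=20 kN at a=9/2 m (b=L-a=3/2):
  R_A = Pb²(3a+b)/L³ = 20·(3/2)²·(3·(9/2)+(3/2))/6³ = 25/8 kN
  M_A = Pab²/L² = 20·(9/2)·(3/2)²/6² = 45/8 kN·m
  R_B = Pa²(a+3b)/L³ = 20·(9/2)²·((9/2)+3·(3/2))/6³ = 135/8 kN
  M_B = -Pa²b/L² = -20·(9/2)²·(3/2)/6² = -135/8 kN·m
Load 2 — triangular load w₀=4 kN/m (0→w₀ over full span):
  R_A = 3w₀L/20 = 3·4·6/20 = 18/5 kN
  M_A = w₀L²/30 = 4·6²/30 = 24/5 kN·m
  R_B = 7w₀L/20 = 7·4·6/20 = 42/5 kN
  M_B = -w₀L²/20 = -4·6²/20 = -36/5 kN·m
Load 3 — applied couple M₀=15 kN·m at a=12/5 m (b=L-a=18/5):
  R_A = 6M₀ab/L³ = 6·15·(12/5)·(18/5)/6³ = 18/5 kN
  M_A = M₀b(2a-b)/L² = 15·(18/5)·(2·(12/5)-(18/5))/6² = 9/5 kN·m
  R_B = -6M₀ab/L³ = -6·15·(12/5)·(18/5)/6³ = -18/5 kN
  M_B = M₀a(2b-a)/L² = 15·(12/5)·(2·(18/5)-(12/5))/6² = 24/5 kN·m
Superposition: R_A = 413/40 kN, M_A = 489/40 kN·m, R_B = 867/40 kN, M_B = -771/40 kN·m

R_A = 413/40 kN, M_A = 489/40 kN·m, R_B = 867/40 kN, M_B = -771/40 kN·m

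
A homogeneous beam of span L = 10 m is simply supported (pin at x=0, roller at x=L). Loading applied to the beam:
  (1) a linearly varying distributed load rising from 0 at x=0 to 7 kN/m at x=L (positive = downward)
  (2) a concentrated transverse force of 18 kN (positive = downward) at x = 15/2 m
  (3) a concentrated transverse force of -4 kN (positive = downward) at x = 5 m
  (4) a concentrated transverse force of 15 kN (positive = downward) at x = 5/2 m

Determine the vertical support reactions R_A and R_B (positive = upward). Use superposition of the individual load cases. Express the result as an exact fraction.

Load 1 — triangular load w₀=7 kN/m (0→w₀ over full span):
  R_A = w₀L/6 = 7·10/6 = 35/3 kN
  R_B = w₀L/3 = 7·10/3 = 70/3 kN
Load 2 — point force P=18 kN at a=15/2 m (b=L-a=5/2):
  R_A = Pb/L = 18·(5/2)/10 = 9/2 kN
  R_B = Pa/L = 18·(15/2)/10 = 27/2 kN
Load 3 — point force P=-4 kN at a=5 m (b=L-a=5):
  R_A = Pb/L = (-4)·5/10 = -2 kN
  R_B = Pa/L = (-4)·5/10 = -2 kN
Load 4 — point force P=15 kN at a=5/2 m (b=L-a=15/2):
  R_A = Pb/L = 15·(15/2)/10 = 45/4 kN
  R_B = Pa/L = 15·(5/2)/10 = 15/4 kN
Superposition: R_A = 305/12 kN, R_B = 463/12 kN

R_A = 305/12 kN, R_B = 463/12 kN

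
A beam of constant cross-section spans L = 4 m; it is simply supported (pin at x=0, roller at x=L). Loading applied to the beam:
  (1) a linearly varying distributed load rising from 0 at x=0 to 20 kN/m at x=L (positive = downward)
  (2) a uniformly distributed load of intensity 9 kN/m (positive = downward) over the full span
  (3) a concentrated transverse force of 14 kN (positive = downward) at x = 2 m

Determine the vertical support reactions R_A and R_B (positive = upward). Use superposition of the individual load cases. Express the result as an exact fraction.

R_A = 115/3 kN, R_B = 155/3 kN

Load 1 — triangular load w₀=20 kN/m (0→w₀ over full span):
  R_A = w₀L/6 = 20·4/6 = 40/3 kN
  R_B = w₀L/3 = 20·4/3 = 80/3 kN
Load 2 — uniform load w=9 kN/m over full span:
  R_A = wL/2 = 9·4/2 = 18 kN
  R_B = wL/2 = 9·4/2 = 18 kN
Load 3 — point force P=14 kN at a=2 m (b=L-a=2):
  R_A = Pb/L = 14·2/4 = 7 kN
  R_B = Pa/L = 14·2/4 = 7 kN
Superposition: R_A = 115/3 kN, R_B = 155/3 kN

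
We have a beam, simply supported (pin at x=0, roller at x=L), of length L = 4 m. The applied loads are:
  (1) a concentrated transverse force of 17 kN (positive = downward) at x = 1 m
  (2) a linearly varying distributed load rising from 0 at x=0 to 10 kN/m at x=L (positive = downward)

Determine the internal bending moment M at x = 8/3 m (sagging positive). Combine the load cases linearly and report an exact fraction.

M(8/3) = 1259/81 kN·m

Load 1 — point force P=17 kN at a=1 m (b=L-a=3):
  M_1 = Pa(L-x)/L  [x>a] = 17·1·(4-(8/3))/4 = 17/3 kN·m
Load 2 — triangular load w₀=10 kN/m (0→w₀ over full span):
  M_2 = w₀Lx/6 - w₀x³/(6L) = 10·4·(8/3)/6 - 10·(8/3)³/(6·4) = 800/81 kN·m
Superposition: M = Σ M_i = 1259/81 kN·m ≈ 15.543210 kN·m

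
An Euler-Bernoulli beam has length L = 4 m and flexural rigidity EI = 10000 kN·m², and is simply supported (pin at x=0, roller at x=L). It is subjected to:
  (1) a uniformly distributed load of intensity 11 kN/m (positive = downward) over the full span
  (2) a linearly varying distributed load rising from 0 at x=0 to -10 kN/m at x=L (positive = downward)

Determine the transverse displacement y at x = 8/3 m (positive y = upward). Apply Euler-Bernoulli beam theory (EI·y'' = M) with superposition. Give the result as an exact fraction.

y(8/3) = -772/455625 m

Load 1 — uniform load w=11 kN/m over full span:
  y_1 = -wx(L³-2Lx²+x³)/(24EI) = -11·(8/3)·(4³-2·4·(8/3)²+(8/3)³)/(24·10000) = -484/151875 m
Load 2 — triangular load w₀=-10 kN/m (0→w₀ over full span):
  y_2 = -w₀x(7L⁴-10L²x²+3x⁴)/(360LEI) = -(-10)·(8/3)·(7·4⁴-10·4²·(8/3)²+3·(8/3)⁴)/(360·4·10000) = 136/91125 m
Superposition: y = Σ y_i = -772/455625 m ≈ -0.001694 m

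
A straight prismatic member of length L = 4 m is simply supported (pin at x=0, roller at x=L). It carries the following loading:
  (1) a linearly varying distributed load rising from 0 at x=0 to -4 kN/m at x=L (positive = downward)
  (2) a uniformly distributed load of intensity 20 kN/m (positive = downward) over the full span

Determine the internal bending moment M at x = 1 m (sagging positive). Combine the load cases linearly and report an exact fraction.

M(1) = 55/2 kN·m

Load 1 — triangular load w₀=-4 kN/m (0→w₀ over full span):
  M_1 = w₀Lx/6 - w₀x³/(6L) = (-4)·4·1/6 - (-4)·1³/(6·4) = -5/2 kN·m
Load 2 — uniform load w=20 kN/m over full span:
  M_2 = wx(L-x)/2 = 20·1·(4-1)/2 = 30 kN·m
Superposition: M = Σ M_i = 55/2 kN·m ≈ 27.500000 kN·m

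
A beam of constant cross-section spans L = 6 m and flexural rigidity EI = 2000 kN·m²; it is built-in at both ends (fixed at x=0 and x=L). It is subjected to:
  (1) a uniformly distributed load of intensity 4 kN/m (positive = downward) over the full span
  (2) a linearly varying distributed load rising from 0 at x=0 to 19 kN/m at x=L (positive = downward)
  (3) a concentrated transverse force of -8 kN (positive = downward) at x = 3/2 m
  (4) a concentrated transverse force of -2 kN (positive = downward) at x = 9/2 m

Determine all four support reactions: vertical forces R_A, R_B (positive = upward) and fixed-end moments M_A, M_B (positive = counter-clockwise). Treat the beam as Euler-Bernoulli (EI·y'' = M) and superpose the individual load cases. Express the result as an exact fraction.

Load 1 — uniform load w=4 kN/m over full span:
  R_A = wL/2 = 4·6/2 = 12 kN
  M_A = wL²/12 = 4·6²/12 = 12 kN·m
  R_B = wL/2 = 4·6/2 = 12 kN
  M_B = -wL²/12 = -4·6²/12 = -12 kN·m
Load 2 — triangular load w₀=19 kN/m (0→w₀ over full span):
  R_A = 3w₀L/20 = 3·19·6/20 = 171/10 kN
  M_A = w₀L²/30 = 19·6²/30 = 114/5 kN·m
  R_B = 7w₀L/20 = 7·19·6/20 = 399/10 kN
  M_B = -w₀L²/20 = -19·6²/20 = -171/5 kN·m
Load 3 — point force P=-8 kN at a=3/2 m (b=L-a=9/2):
  R_A = Pb²(3a+b)/L³ = (-8)·(9/2)²·(3·(3/2)+(9/2))/6³ = -27/4 kN
  M_A = Pab²/L² = (-8)·(3/2)·(9/2)²/6² = -27/4 kN·m
  R_B = Pa²(a+3b)/L³ = (-8)·(3/2)²·((3/2)+3·(9/2))/6³ = -5/4 kN
  M_B = -Pa²b/L² = -(-8)·(3/2)²·(9/2)/6² = 9/4 kN·m
Load 4 — point force P=-2 kN at a=9/2 m (b=L-a=3/2):
  R_A = Pb²(3a+b)/L³ = (-2)·(3/2)²·(3·(9/2)+(3/2))/6³ = -5/16 kN
  M_A = Pab²/L² = (-2)·(9/2)·(3/2)²/6² = -9/16 kN·m
  R_B = Pa²(a+3b)/L³ = (-2)·(9/2)²·((9/2)+3·(3/2))/6³ = -27/16 kN
  M_B = -Pa²b/L² = -(-2)·(9/2)²·(3/2)/6² = 27/16 kN·m
Superposition: R_A = 1763/80 kN, M_A = 2199/80 kN·m, R_B = 3917/80 kN, M_B = -3381/80 kN·m

R_A = 1763/80 kN, M_A = 2199/80 kN·m, R_B = 3917/80 kN, M_B = -3381/80 kN·m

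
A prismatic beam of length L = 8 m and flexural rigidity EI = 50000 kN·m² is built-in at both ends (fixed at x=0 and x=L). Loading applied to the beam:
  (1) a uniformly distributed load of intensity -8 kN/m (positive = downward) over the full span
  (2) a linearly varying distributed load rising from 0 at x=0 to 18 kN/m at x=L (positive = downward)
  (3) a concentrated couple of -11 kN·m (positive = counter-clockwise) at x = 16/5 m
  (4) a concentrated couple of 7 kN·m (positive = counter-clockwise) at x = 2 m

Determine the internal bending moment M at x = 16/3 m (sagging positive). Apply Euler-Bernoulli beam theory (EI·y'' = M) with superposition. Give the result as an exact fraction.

M(16/3) = 25241/3600 kN·m

Load 1 — uniform load w=-8 kN/m over full span:
  M_1 = wLx/2 - wL²/12 - wx²/2 = (-8)·8·(16/3)/2 - (-8)·8²/12 - (-8)·(16/3)²/2 = -128/9 kN·m
Load 2 — triangular load w₀=18 kN/m (0→w₀ over full span):
  M_2 = 3w₀Lx/20 - w₀L²/30 - w₀x³/(6L) = 3·18·8·(16/3)/20 - 18·8²/30 - 18·(16/3)³/(6·8) = 896/45 kN·m
Load 3 — applied couple M₀=-11 kN·m at a=16/5 m (b=L-a=24/5):
  M_3 = R_Ax - M_A - M₀  [x>a] with R_A=-99/50, M_A=-33/25 = (-99/50)·(16/3) - (-33/25) - (-11) = 44/25 kN·m
Load 4 — applied couple M₀=7 kN·m at a=2 m (b=L-a=6):
  M_4 = R_Ax - M_A - M₀  [x>a] with R_A=63/64, M_A=-21/16 = (63/64)·(16/3) - (-21/16) - 7 = -7/16 kN·m
Superposition: M = Σ M_i = 25241/3600 kN·m ≈ 7.011389 kN·m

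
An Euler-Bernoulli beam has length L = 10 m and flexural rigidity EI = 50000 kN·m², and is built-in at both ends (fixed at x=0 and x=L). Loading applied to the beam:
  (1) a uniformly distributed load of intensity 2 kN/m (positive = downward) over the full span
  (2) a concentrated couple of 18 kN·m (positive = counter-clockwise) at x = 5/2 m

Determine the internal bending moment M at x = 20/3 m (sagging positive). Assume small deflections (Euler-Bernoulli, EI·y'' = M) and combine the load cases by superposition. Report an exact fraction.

Load 1 — uniform load w=2 kN/m over full span:
  M_1 = wLx/2 - wL²/12 - wx²/2 = 2·10·(20/3)/2 - 2·10²/12 - 2·(20/3)²/2 = 50/9 kN·m
Load 2 — applied couple M₀=18 kN·m at a=5/2 m (b=L-a=15/2):
  M_2 = R_Ax - M_A - M₀  [x>a] with R_A=81/40, M_A=-27/8 = (81/40)·(20/3) - (-27/8) - 18 = -9/8 kN·m
Superposition: M = Σ M_i = 319/72 kN·m ≈ 4.430556 kN·m

M(20/3) = 319/72 kN·m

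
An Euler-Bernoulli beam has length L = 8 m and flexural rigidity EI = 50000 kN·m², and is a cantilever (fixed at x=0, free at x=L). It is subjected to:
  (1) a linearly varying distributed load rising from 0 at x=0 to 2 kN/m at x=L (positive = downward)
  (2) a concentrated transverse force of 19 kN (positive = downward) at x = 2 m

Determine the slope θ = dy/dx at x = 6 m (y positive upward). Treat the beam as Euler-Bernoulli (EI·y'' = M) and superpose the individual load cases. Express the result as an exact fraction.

θ(6) = -327/100000 rad

Load 1 — triangular load w₀=2 kN/m (0→w₀ over full span):
  θ_1 = (w₀Lx²/4-w₀L²x/3-w₀x⁴/(24L))/EI = (2·8·6²/4-2·8²·6/3-2·6⁴/(24·8))/50000 = -251/100000 rad
Load 2 — point force P=19 kN at a=2 m (b=L-a=6):
  θ_2 = -Pa²/(2EI)  [x>a] = -19·2²/(2·50000) = -19/25000 rad
Superposition: θ = Σ θ_i = -327/100000 rad ≈ -0.003270 rad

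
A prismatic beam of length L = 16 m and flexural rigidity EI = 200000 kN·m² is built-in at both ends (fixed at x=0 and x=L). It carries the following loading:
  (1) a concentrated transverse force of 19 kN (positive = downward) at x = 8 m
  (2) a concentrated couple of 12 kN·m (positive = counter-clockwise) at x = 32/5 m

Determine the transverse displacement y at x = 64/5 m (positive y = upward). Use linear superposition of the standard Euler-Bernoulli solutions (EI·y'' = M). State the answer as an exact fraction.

Load 1 — point force P=19 kN at a=8 m (b=L-a=8):
  y_1 = -Pa²(L-x)²(3bL-(3b+a)(L-x))/(6L³EI)  [x>a] = -19·8²·(16-(64/5))²·(3·8·16-(3·8+8)·(16-(64/5)))/(6·16³·200000) = -836/1171875 m
Load 2 — applied couple M₀=12 kN·m at a=32/5 m (b=L-a=48/5):
  y_2 = (R_Ax³/6 - M_Ax²/2 - M₀(x-a)²/2)/EI  [x>a] with R_A=27/25, M_A=36/25 = ((27/25)·(64/5)³/6 - (36/25)·(64/5)²/2 - 12·((64/5)-(32/5))²/2)/200000 = 672/9765625 m
Superposition: y = Σ y_i = -18884/29296875 m ≈ -0.000645 m

y(64/5) = -18884/29296875 m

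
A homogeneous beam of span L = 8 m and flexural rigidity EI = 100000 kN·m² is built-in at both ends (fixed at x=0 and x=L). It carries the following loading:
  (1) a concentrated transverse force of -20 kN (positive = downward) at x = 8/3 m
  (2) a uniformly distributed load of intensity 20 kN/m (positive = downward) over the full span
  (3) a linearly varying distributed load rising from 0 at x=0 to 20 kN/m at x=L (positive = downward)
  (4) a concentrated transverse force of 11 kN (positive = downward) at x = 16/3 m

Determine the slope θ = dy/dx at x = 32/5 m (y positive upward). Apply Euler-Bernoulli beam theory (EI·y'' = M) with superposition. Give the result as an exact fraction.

θ(32/5) = 13048/10546875 rad

Load 1 — point force P=-20 kN at a=8/3 m (b=L-a=16/3):
  θ_1 = Pa²(L-x)(2bL-(3b+a)(L-x))/(2L³EI)  [x>a] = (-20)·(8/3)²·(8-(32/5))·(2·(16/3)·8-(3·(16/3)+(8/3))·(8-(32/5)))/(2·8³·100000) = -52/421875 rad
Load 2 — uniform load w=20 kN/m over full span:
  θ_2 = -wx(L-x)(L-2x)/(12EI) = -20·(32/5)·(8-(32/5))·(8-2·(32/5))/(12·100000) = 64/78125 rad
Load 3 — triangular load w₀=20 kN/m (0→w₀ over full span):
  θ_3 = -w₀(2x(L-x)(L-2x)(x+2L)+x²(L-x)²)/(120LEI) = -20·(2·(32/5)·(8-(32/5))·(8-2·(32/5))·((32/5)+2·8)+(32/5)²·(8-(32/5))²)/(120·8·100000) = 512/1171875 rad
Load 4 — point force P=11 kN at a=16/3 m (b=L-a=8/3):
  θ_4 = Pa²(L-x)(2bL-(3b+a)(L-x))/(2L³EI)  [x>a] = 11·(16/3)²·(8-(32/5))·(2·(8/3)·8-(3·(8/3)+(16/3))·(8-(32/5)))/(2·8³·100000) = 44/421875 rad
Superposition: θ = Σ θ_i = 13048/10546875 rad ≈ 0.001237 rad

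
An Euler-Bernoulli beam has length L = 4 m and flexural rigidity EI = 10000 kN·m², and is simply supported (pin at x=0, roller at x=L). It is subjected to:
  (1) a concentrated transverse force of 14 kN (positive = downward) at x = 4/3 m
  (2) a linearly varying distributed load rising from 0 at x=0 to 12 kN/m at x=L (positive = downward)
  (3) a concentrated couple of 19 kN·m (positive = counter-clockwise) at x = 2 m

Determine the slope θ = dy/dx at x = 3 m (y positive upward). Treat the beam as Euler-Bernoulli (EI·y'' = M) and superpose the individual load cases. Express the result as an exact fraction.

θ(3) = 30583/16200000 rad

Load 1 — point force P=14 kN at a=4/3 m (b=L-a=8/3):
  θ_1 = -Pa(2L²-6Lx+3x²+a²)/(6LEI)  [x>a] = -14·(4/3)·(2·4²-6·4·3+3·3²+(4/3)²)/(6·4·10000) = 707/810000 rad
Load 2 — triangular load w₀=12 kN/m (0→w₀ over full span):
  θ_2 = -w₀(7L⁴-30L²x²+15x⁴)/(360LEI) = -12·(7·4⁴-30·4²·3²+15·3⁴)/(360·4·10000) = 1313/1200000 rad
Load 3 — applied couple M₀=19 kN·m at a=2 m (b=L-a=2):
  θ_3 = (M₀x²/(2L)-M₀(x-a)+C₁)/EI  [x>a] with C₁=M₀(3b²-L²)/(6L)=-19/6 = (19·3²/(2·4)-19·(3-2)+(-19/6))/10000 = -19/240000 rad
Superposition: θ = Σ θ_i = 30583/16200000 rad ≈ 0.001888 rad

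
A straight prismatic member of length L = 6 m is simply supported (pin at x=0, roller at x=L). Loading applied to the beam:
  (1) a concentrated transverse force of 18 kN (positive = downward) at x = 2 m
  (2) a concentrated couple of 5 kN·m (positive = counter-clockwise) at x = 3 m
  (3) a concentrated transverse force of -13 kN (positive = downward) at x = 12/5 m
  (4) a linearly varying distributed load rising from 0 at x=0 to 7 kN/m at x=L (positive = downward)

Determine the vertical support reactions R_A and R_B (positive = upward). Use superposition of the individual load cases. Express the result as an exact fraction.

R_A = 361/30 kN, R_B = 419/30 kN

Load 1 — point force P=18 kN at a=2 m (b=L-a=4):
  R_A = Pb/L = 18·4/6 = 12 kN
  R_B = Pa/L = 18·2/6 = 6 kN
Load 2 — applied couple M₀=5 kN·m at a=3 m (b=L-a=3):
  R_A = M₀/L = 5/6 kN
  R_B = -M₀/L = -5/6 kN
Load 3 — point force P=-13 kN at a=12/5 m (b=L-a=18/5):
  R_A = Pb/L = (-13)·(18/5)/6 = -39/5 kN
  R_B = Pa/L = (-13)·(12/5)/6 = -26/5 kN
Load 4 — triangular load w₀=7 kN/m (0→w₀ over full span):
  R_A = w₀L/6 = 7·6/6 = 7 kN
  R_B = w₀L/3 = 7·6/3 = 14 kN
Superposition: R_A = 361/30 kN, R_B = 419/30 kN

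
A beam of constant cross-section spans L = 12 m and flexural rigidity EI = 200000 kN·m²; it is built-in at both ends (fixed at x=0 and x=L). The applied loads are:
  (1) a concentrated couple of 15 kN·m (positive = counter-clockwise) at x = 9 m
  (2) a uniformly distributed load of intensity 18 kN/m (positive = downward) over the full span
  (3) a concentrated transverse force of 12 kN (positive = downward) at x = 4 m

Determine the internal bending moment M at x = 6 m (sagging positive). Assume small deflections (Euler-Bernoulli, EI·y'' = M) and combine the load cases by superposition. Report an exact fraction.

M(6) = 479/4 kN·m

Load 1 — applied couple M₀=15 kN·m at a=9 m (b=L-a=3):
  M_1 = R_Ax - M_A  [x≤a] with R_A=45/32, M_A=75/16 = (45/32)·6 - (75/16) = 15/4 kN·m
Load 2 — uniform load w=18 kN/m over full span:
  M_2 = wLx/2 - wL²/12 - wx²/2 = 18·12·6/2 - 18·12²/12 - 18·6²/2 = 108 kN·m
Load 3 — point force P=12 kN at a=4 m (b=L-a=8):
  M_3 = Pa²(a+3b)(L-x)/L³ - Pa²b/L²  [x>a] = 12·4²·(4+3·8)·(12-6)/12³ - 12·4²·8/12² = 8 kN·m
Superposition: M = Σ M_i = 479/4 kN·m ≈ 119.750000 kN·m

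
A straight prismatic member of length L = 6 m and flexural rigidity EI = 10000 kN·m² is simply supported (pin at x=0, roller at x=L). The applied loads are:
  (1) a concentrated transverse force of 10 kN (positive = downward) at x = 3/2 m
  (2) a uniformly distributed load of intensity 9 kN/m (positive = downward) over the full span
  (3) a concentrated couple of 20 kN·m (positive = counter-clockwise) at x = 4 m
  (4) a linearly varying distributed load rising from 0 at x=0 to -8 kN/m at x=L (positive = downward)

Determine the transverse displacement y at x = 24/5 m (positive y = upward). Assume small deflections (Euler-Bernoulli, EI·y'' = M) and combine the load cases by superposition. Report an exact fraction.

y(24/5) = -9147631/1250000000 m

Load 1 — point force P=10 kN at a=3/2 m (b=L-a=9/2):
  y_1 = -Pa(L-x)(2Lx-a²-x²)/(6LEI)  [x>a] = -10·(3/2)·(6-(24/5))·(2·6·(24/5)-(3/2)²-(24/5)²)/(6·6·10000) = -3231/2000000 m
Load 2 — uniform load w=9 kN/m over full span:
  y_2 = -wx(L³-2Lx²+x³)/(24EI) = -9·(24/5)·(6³-2·6·(24/5)²+(24/5)³)/(24·10000) = -7047/781250 m
Load 3 — applied couple M₀=20 kN·m at a=4 m (b=L-a=2):
  y_3 = (M₀x³/(6L)-M₀(x-a)²/2+C₁x)/EI  [x>a] with C₁=M₀(3b²-L²)/(6L)=-40/3 = (20·(24/5)³/(6·6)-20·((24/5)-4)²/2+(-40/3)·(24/5))/10000 = -14/15625 m
Load 4 — triangular load w₀=-8 kN/m (0→w₀ over full span):
  y_4 = -w₀x(7L⁴-10L²x²+3x⁴)/(360LEI) = -(-8)·(24/5)·(7·6⁴-10·6²·(24/5)²+3·(24/5)⁴)/(360·6·10000) = 41148/9765625 m
Superposition: y = Σ y_i = -9147631/1250000000 m ≈ -0.007318 m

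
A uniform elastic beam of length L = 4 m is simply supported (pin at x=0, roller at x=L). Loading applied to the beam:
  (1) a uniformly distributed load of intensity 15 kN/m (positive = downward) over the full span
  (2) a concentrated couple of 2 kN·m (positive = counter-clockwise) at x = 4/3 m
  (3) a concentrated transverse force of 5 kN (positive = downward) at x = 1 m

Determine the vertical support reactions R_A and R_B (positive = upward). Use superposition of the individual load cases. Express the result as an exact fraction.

Load 1 — uniform load w=15 kN/m over full span:
  R_A = wL/2 = 15·4/2 = 30 kN
  R_B = wL/2 = 15·4/2 = 30 kN
Load 2 — applied couple M₀=2 kN·m at a=4/3 m (b=L-a=8/3):
  R_A = M₀/L = 2/4 = 1/2 kN
  R_B = -M₀/L = -2/4 = -1/2 kN
Load 3 — point force P=5 kN at a=1 m (b=L-a=3):
  R_A = Pb/L = 5·3/4 = 15/4 kN
  R_B = Pa/L = 5·1/4 = 5/4 kN
Superposition: R_A = 137/4 kN, R_B = 123/4 kN

R_A = 137/4 kN, R_B = 123/4 kN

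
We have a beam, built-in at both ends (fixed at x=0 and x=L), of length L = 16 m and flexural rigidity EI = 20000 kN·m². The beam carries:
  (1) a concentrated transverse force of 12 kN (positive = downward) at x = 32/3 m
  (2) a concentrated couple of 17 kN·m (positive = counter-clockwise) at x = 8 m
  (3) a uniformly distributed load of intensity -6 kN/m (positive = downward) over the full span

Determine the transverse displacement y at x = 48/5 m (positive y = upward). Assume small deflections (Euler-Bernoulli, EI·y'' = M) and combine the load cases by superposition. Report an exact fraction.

Load 1 — point force P=12 kN at a=32/3 m (b=L-a=16/3):
  y_1 = -Pb²x²(3aL-(3a+b)x)/(6L³EI)  [x≤a] = -12·(16/3)²·(48/5)²·(3·(32/3)·16-(3·(32/3)+(16/3))·(48/5))/(6·16³·20000) = -768/78125 m
Load 2 — applied couple M₀=17 kN·m at a=8 m (b=L-a=8):
  y_2 = (R_Ax³/6 - M_Ax²/2 - M₀(x-a)²/2)/EI  [x>a] with R_A=51/32, M_A=17/4 = ((51/32)·(48/5)³/6 - (17/4)·(48/5)²/2 - 17·((48/5)-8)²/2)/20000 = 68/78125 m
Load 3 — uniform load w=-6 kN/m over full span:
  y_3 = -wx²(L-x)²/(24EI) = -(-6)·(48/5)²·(16-(48/5))²/(24·20000) = 18432/390625 m
Superposition: y = Σ y_i = 14932/390625 m ≈ 0.038226 m

y(48/5) = 14932/390625 m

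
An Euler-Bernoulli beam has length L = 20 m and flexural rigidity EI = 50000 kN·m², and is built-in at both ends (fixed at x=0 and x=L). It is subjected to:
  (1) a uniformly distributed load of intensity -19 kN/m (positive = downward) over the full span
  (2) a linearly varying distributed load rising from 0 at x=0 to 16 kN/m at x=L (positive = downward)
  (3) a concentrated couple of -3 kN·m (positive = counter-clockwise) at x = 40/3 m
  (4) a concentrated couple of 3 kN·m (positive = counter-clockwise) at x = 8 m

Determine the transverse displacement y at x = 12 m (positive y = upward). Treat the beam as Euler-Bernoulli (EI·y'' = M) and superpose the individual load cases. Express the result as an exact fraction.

y(12) = 64497/781250 m

Load 1 — uniform load w=-19 kN/m over full span:
  y_1 = -wx²(L-x)²/(24EI) = -(-19)·12²·(20-12)²/(24·50000) = 456/3125 m
Load 2 — triangular load w₀=16 kN/m (0→w₀ over full span):
  y_2 = -w₀x²(L-x)²(x+2L)/(120LEI) = -16·12²·(20-12)²·(12+2·20)/(120·20·50000) = -4992/78125 m
Load 3 — applied couple M₀=-3 kN·m at a=40/3 m (b=L-a=20/3):
  y_3 = (R_Ax³/6 - M_Ax²/2)/EI  [x≤a] with R_A=-1/5, M_A=-1 = ((-1/5)·12³/6 - (-1)·12²/2)/50000 = 9/31250 m
Load 4 — applied couple M₀=3 kN·m at a=8 m (b=L-a=12):
  y_4 = (R_Ax³/6 - M_Ax²/2 - M₀(x-a)²/2)/EI  [x>a] with R_A=27/125, M_A=9/25 = ((27/125)·12³/6 - (9/25)·12²/2 - 3·(12-8)²/2)/50000 = 96/390625 m
Superposition: y = Σ y_i = 64497/781250 m ≈ 0.082556 m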